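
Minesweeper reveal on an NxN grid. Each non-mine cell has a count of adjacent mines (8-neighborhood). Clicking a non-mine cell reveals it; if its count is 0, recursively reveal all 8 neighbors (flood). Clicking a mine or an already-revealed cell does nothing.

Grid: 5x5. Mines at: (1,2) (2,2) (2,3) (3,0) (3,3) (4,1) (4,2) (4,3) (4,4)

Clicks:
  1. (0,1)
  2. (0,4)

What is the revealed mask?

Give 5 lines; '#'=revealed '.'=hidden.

Answer: .#.##
...##
.....
.....
.....

Derivation:
Click 1 (0,1) count=1: revealed 1 new [(0,1)] -> total=1
Click 2 (0,4) count=0: revealed 4 new [(0,3) (0,4) (1,3) (1,4)] -> total=5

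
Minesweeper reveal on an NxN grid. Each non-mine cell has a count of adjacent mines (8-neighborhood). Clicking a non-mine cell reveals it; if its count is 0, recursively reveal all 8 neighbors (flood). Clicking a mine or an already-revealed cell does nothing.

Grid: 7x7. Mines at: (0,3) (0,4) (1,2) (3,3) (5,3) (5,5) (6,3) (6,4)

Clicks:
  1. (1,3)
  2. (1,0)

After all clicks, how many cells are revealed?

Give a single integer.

Answer: 20

Derivation:
Click 1 (1,3) count=3: revealed 1 new [(1,3)] -> total=1
Click 2 (1,0) count=0: revealed 19 new [(0,0) (0,1) (1,0) (1,1) (2,0) (2,1) (2,2) (3,0) (3,1) (3,2) (4,0) (4,1) (4,2) (5,0) (5,1) (5,2) (6,0) (6,1) (6,2)] -> total=20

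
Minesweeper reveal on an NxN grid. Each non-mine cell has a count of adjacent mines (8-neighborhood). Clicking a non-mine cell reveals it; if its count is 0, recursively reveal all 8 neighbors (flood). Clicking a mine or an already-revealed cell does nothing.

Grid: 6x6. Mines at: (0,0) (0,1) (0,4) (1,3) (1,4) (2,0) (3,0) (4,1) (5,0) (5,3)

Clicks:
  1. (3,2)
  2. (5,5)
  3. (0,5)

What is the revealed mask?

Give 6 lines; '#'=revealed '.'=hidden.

Click 1 (3,2) count=1: revealed 1 new [(3,2)] -> total=1
Click 2 (5,5) count=0: revealed 13 new [(2,2) (2,3) (2,4) (2,5) (3,3) (3,4) (3,5) (4,2) (4,3) (4,4) (4,5) (5,4) (5,5)] -> total=14
Click 3 (0,5) count=2: revealed 1 new [(0,5)] -> total=15

Answer: .....#
......
..####
..####
..####
....##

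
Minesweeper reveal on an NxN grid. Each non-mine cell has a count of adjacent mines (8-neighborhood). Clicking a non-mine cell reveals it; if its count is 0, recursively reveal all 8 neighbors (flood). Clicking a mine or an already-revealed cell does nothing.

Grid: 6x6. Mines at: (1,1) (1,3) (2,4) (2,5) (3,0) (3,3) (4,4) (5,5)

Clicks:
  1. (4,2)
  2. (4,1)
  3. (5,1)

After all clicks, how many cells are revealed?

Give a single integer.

Click 1 (4,2) count=1: revealed 1 new [(4,2)] -> total=1
Click 2 (4,1) count=1: revealed 1 new [(4,1)] -> total=2
Click 3 (5,1) count=0: revealed 6 new [(4,0) (4,3) (5,0) (5,1) (5,2) (5,3)] -> total=8

Answer: 8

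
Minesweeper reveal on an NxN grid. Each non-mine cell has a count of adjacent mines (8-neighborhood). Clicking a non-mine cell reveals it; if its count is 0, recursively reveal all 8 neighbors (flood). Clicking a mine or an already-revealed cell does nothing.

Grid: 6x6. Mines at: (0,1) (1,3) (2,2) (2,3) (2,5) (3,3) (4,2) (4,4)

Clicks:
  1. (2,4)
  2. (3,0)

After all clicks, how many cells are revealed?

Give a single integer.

Click 1 (2,4) count=4: revealed 1 new [(2,4)] -> total=1
Click 2 (3,0) count=0: revealed 10 new [(1,0) (1,1) (2,0) (2,1) (3,0) (3,1) (4,0) (4,1) (5,0) (5,1)] -> total=11

Answer: 11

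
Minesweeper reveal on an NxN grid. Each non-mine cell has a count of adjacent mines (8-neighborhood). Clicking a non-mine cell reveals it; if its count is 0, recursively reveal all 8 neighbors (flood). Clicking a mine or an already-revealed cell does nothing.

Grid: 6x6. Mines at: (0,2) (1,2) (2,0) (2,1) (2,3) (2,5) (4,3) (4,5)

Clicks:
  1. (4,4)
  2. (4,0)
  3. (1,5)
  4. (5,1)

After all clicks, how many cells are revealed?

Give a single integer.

Answer: 11

Derivation:
Click 1 (4,4) count=2: revealed 1 new [(4,4)] -> total=1
Click 2 (4,0) count=0: revealed 9 new [(3,0) (3,1) (3,2) (4,0) (4,1) (4,2) (5,0) (5,1) (5,2)] -> total=10
Click 3 (1,5) count=1: revealed 1 new [(1,5)] -> total=11
Click 4 (5,1) count=0: revealed 0 new [(none)] -> total=11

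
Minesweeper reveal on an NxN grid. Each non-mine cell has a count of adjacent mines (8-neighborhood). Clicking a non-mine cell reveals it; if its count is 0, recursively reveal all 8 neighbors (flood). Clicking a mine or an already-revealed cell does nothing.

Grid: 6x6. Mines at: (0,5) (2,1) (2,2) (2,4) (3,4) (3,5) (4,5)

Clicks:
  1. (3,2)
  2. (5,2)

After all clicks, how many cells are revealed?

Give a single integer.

Answer: 14

Derivation:
Click 1 (3,2) count=2: revealed 1 new [(3,2)] -> total=1
Click 2 (5,2) count=0: revealed 13 new [(3,0) (3,1) (3,3) (4,0) (4,1) (4,2) (4,3) (4,4) (5,0) (5,1) (5,2) (5,3) (5,4)] -> total=14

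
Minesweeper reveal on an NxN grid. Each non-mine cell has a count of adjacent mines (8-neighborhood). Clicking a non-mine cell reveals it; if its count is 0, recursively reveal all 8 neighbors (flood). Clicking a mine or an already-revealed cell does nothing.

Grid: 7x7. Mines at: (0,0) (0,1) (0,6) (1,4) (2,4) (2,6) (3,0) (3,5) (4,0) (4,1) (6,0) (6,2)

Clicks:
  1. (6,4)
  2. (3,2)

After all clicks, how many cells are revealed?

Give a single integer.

Click 1 (6,4) count=0: revealed 17 new [(3,2) (3,3) (3,4) (4,2) (4,3) (4,4) (4,5) (4,6) (5,2) (5,3) (5,4) (5,5) (5,6) (6,3) (6,4) (6,5) (6,6)] -> total=17
Click 2 (3,2) count=1: revealed 0 new [(none)] -> total=17

Answer: 17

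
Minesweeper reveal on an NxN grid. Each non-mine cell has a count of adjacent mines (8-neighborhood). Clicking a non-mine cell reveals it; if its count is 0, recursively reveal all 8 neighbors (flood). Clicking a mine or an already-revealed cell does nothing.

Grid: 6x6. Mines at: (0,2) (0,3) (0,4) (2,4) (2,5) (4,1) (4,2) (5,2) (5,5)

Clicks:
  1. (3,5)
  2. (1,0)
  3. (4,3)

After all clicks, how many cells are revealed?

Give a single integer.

Click 1 (3,5) count=2: revealed 1 new [(3,5)] -> total=1
Click 2 (1,0) count=0: revealed 14 new [(0,0) (0,1) (1,0) (1,1) (1,2) (1,3) (2,0) (2,1) (2,2) (2,3) (3,0) (3,1) (3,2) (3,3)] -> total=15
Click 3 (4,3) count=2: revealed 1 new [(4,3)] -> total=16

Answer: 16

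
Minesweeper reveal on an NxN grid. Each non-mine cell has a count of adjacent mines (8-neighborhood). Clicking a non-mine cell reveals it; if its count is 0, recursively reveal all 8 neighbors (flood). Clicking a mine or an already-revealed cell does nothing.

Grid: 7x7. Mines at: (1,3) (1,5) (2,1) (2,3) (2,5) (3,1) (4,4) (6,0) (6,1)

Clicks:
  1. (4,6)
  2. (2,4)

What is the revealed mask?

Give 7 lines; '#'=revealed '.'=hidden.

Answer: .......
.......
....#..
.....##
.....##
..#####
..#####

Derivation:
Click 1 (4,6) count=0: revealed 14 new [(3,5) (3,6) (4,5) (4,6) (5,2) (5,3) (5,4) (5,5) (5,6) (6,2) (6,3) (6,4) (6,5) (6,6)] -> total=14
Click 2 (2,4) count=4: revealed 1 new [(2,4)] -> total=15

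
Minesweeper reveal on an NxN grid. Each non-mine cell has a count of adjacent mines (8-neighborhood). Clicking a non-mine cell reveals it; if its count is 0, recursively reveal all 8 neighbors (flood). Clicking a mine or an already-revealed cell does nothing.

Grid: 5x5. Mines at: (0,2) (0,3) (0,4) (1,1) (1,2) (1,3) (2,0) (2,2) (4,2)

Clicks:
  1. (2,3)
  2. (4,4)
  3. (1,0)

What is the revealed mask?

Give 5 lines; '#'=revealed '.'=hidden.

Answer: .....
#....
...##
...##
...##

Derivation:
Click 1 (2,3) count=3: revealed 1 new [(2,3)] -> total=1
Click 2 (4,4) count=0: revealed 5 new [(2,4) (3,3) (3,4) (4,3) (4,4)] -> total=6
Click 3 (1,0) count=2: revealed 1 new [(1,0)] -> total=7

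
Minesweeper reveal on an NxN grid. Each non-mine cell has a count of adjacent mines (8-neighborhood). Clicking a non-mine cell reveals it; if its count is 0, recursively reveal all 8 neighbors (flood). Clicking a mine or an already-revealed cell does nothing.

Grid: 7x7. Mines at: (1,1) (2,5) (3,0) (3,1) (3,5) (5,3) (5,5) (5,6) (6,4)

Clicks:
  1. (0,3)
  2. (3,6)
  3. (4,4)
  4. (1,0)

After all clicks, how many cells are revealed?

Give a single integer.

Answer: 21

Derivation:
Click 1 (0,3) count=0: revealed 19 new [(0,2) (0,3) (0,4) (0,5) (0,6) (1,2) (1,3) (1,4) (1,5) (1,6) (2,2) (2,3) (2,4) (3,2) (3,3) (3,4) (4,2) (4,3) (4,4)] -> total=19
Click 2 (3,6) count=2: revealed 1 new [(3,6)] -> total=20
Click 3 (4,4) count=3: revealed 0 new [(none)] -> total=20
Click 4 (1,0) count=1: revealed 1 new [(1,0)] -> total=21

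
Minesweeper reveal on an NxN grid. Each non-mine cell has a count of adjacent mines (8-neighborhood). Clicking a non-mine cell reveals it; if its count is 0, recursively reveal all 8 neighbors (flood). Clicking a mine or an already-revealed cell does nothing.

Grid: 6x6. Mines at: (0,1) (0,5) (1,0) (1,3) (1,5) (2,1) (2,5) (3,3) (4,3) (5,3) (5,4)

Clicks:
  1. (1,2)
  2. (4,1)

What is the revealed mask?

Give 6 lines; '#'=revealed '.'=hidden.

Answer: ......
..#...
......
###...
###...
###...

Derivation:
Click 1 (1,2) count=3: revealed 1 new [(1,2)] -> total=1
Click 2 (4,1) count=0: revealed 9 new [(3,0) (3,1) (3,2) (4,0) (4,1) (4,2) (5,0) (5,1) (5,2)] -> total=10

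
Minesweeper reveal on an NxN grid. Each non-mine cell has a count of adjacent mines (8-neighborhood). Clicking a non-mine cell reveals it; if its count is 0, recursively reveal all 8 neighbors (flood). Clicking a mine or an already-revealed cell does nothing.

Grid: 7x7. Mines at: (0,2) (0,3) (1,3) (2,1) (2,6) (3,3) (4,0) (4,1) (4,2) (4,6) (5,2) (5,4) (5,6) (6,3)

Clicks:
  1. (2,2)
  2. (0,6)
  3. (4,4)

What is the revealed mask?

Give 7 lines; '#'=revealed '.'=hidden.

Answer: ....###
....###
..#....
.......
....#..
.......
.......

Derivation:
Click 1 (2,2) count=3: revealed 1 new [(2,2)] -> total=1
Click 2 (0,6) count=0: revealed 6 new [(0,4) (0,5) (0,6) (1,4) (1,5) (1,6)] -> total=7
Click 3 (4,4) count=2: revealed 1 new [(4,4)] -> total=8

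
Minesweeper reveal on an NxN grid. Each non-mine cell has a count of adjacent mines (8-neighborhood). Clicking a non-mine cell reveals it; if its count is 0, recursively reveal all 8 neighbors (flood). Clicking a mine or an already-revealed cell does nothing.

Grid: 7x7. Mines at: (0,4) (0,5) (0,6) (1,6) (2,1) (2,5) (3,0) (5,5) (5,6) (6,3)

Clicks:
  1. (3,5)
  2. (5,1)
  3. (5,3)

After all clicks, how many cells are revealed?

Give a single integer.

Click 1 (3,5) count=1: revealed 1 new [(3,5)] -> total=1
Click 2 (5,1) count=0: revealed 23 new [(1,2) (1,3) (1,4) (2,2) (2,3) (2,4) (3,1) (3,2) (3,3) (3,4) (4,0) (4,1) (4,2) (4,3) (4,4) (5,0) (5,1) (5,2) (5,3) (5,4) (6,0) (6,1) (6,2)] -> total=24
Click 3 (5,3) count=1: revealed 0 new [(none)] -> total=24

Answer: 24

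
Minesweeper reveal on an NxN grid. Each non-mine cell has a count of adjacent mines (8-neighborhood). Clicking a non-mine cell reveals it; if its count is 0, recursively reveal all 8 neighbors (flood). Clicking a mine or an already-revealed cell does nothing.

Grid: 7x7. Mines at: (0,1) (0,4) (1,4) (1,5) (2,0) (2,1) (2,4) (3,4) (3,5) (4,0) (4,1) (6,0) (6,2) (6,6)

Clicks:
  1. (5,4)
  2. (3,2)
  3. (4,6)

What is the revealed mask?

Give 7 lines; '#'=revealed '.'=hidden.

Click 1 (5,4) count=0: revealed 9 new [(4,3) (4,4) (4,5) (5,3) (5,4) (5,5) (6,3) (6,4) (6,5)] -> total=9
Click 2 (3,2) count=2: revealed 1 new [(3,2)] -> total=10
Click 3 (4,6) count=1: revealed 1 new [(4,6)] -> total=11

Answer: .......
.......
.......
..#....
...####
...###.
...###.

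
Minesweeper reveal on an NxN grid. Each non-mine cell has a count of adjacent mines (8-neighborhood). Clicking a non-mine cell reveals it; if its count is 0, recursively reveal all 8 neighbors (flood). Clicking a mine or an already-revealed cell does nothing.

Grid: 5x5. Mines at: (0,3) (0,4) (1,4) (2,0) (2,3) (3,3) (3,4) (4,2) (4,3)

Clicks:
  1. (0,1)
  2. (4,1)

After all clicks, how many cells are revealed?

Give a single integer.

Answer: 7

Derivation:
Click 1 (0,1) count=0: revealed 6 new [(0,0) (0,1) (0,2) (1,0) (1,1) (1,2)] -> total=6
Click 2 (4,1) count=1: revealed 1 new [(4,1)] -> total=7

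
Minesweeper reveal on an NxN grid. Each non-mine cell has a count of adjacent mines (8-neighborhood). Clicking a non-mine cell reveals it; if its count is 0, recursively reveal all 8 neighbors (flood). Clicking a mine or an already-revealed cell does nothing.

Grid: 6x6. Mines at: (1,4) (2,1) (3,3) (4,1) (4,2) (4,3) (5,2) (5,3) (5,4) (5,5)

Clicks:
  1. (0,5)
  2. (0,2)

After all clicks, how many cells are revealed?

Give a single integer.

Click 1 (0,5) count=1: revealed 1 new [(0,5)] -> total=1
Click 2 (0,2) count=0: revealed 8 new [(0,0) (0,1) (0,2) (0,3) (1,0) (1,1) (1,2) (1,3)] -> total=9

Answer: 9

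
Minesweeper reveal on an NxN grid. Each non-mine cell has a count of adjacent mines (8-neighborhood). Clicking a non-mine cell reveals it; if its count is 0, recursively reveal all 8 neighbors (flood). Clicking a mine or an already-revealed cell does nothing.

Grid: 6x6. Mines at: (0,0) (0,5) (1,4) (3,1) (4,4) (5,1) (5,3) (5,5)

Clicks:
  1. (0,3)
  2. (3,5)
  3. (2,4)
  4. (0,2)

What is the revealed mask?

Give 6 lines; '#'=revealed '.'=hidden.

Answer: .###..
.###..
.####.
.....#
......
......

Derivation:
Click 1 (0,3) count=1: revealed 1 new [(0,3)] -> total=1
Click 2 (3,5) count=1: revealed 1 new [(3,5)] -> total=2
Click 3 (2,4) count=1: revealed 1 new [(2,4)] -> total=3
Click 4 (0,2) count=0: revealed 8 new [(0,1) (0,2) (1,1) (1,2) (1,3) (2,1) (2,2) (2,3)] -> total=11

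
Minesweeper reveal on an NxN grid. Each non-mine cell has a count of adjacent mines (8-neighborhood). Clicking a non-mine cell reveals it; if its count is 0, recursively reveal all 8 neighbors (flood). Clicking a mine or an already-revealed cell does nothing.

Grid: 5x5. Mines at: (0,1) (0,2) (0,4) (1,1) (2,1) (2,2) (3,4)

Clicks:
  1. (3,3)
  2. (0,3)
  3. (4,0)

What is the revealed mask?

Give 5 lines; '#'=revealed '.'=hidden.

Answer: ...#.
.....
.....
####.
####.

Derivation:
Click 1 (3,3) count=2: revealed 1 new [(3,3)] -> total=1
Click 2 (0,3) count=2: revealed 1 new [(0,3)] -> total=2
Click 3 (4,0) count=0: revealed 7 new [(3,0) (3,1) (3,2) (4,0) (4,1) (4,2) (4,3)] -> total=9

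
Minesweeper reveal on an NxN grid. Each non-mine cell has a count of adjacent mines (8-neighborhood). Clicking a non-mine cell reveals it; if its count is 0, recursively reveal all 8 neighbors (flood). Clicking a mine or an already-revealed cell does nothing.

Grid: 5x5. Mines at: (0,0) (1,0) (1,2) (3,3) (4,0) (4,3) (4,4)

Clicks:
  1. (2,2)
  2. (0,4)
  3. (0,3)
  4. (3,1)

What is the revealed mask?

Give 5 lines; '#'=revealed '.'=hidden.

Answer: ...##
...##
..###
.#...
.....

Derivation:
Click 1 (2,2) count=2: revealed 1 new [(2,2)] -> total=1
Click 2 (0,4) count=0: revealed 6 new [(0,3) (0,4) (1,3) (1,4) (2,3) (2,4)] -> total=7
Click 3 (0,3) count=1: revealed 0 new [(none)] -> total=7
Click 4 (3,1) count=1: revealed 1 new [(3,1)] -> total=8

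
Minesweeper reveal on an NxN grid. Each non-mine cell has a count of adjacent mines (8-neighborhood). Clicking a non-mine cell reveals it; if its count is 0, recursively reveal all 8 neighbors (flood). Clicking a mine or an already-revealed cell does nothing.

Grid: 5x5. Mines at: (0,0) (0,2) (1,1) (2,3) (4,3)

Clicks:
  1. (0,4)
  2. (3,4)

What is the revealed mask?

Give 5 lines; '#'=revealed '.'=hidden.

Click 1 (0,4) count=0: revealed 4 new [(0,3) (0,4) (1,3) (1,4)] -> total=4
Click 2 (3,4) count=2: revealed 1 new [(3,4)] -> total=5

Answer: ...##
...##
.....
....#
.....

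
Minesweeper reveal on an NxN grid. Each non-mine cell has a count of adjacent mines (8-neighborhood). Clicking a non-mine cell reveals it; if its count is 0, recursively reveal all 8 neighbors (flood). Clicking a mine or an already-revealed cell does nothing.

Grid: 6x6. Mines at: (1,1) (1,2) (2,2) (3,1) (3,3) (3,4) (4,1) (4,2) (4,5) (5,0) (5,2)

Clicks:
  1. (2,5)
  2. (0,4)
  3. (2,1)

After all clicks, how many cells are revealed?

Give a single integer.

Click 1 (2,5) count=1: revealed 1 new [(2,5)] -> total=1
Click 2 (0,4) count=0: revealed 8 new [(0,3) (0,4) (0,5) (1,3) (1,4) (1,5) (2,3) (2,4)] -> total=9
Click 3 (2,1) count=4: revealed 1 new [(2,1)] -> total=10

Answer: 10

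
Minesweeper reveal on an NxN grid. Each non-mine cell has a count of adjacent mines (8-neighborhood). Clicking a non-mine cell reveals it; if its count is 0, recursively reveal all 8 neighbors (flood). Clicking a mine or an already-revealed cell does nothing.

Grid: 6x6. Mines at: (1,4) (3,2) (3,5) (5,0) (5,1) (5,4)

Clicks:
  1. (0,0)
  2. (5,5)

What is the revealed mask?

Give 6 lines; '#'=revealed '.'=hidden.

Answer: ####..
####..
####..
##....
##....
.....#

Derivation:
Click 1 (0,0) count=0: revealed 16 new [(0,0) (0,1) (0,2) (0,3) (1,0) (1,1) (1,2) (1,3) (2,0) (2,1) (2,2) (2,3) (3,0) (3,1) (4,0) (4,1)] -> total=16
Click 2 (5,5) count=1: revealed 1 new [(5,5)] -> total=17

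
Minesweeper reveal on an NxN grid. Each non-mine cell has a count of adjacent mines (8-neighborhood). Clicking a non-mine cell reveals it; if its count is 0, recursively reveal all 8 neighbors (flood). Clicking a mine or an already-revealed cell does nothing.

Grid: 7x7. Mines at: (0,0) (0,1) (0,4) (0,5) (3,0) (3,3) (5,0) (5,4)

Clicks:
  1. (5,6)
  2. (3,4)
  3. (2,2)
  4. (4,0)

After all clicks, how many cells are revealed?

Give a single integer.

Answer: 18

Derivation:
Click 1 (5,6) count=0: revealed 16 new [(1,4) (1,5) (1,6) (2,4) (2,5) (2,6) (3,4) (3,5) (3,6) (4,4) (4,5) (4,6) (5,5) (5,6) (6,5) (6,6)] -> total=16
Click 2 (3,4) count=1: revealed 0 new [(none)] -> total=16
Click 3 (2,2) count=1: revealed 1 new [(2,2)] -> total=17
Click 4 (4,0) count=2: revealed 1 new [(4,0)] -> total=18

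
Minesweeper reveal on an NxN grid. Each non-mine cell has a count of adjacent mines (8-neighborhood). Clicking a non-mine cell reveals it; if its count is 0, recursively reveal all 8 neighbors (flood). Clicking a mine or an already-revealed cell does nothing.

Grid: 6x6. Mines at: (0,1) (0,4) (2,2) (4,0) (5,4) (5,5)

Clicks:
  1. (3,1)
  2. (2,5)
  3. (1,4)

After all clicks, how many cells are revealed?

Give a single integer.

Click 1 (3,1) count=2: revealed 1 new [(3,1)] -> total=1
Click 2 (2,5) count=0: revealed 12 new [(1,3) (1,4) (1,5) (2,3) (2,4) (2,5) (3,3) (3,4) (3,5) (4,3) (4,4) (4,5)] -> total=13
Click 3 (1,4) count=1: revealed 0 new [(none)] -> total=13

Answer: 13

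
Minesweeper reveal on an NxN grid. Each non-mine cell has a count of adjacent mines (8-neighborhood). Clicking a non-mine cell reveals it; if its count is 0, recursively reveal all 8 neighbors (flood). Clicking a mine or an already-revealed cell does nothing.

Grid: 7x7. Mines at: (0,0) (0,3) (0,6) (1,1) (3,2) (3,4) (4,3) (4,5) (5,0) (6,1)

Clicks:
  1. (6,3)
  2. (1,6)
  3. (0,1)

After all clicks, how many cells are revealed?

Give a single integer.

Answer: 12

Derivation:
Click 1 (6,3) count=0: revealed 10 new [(5,2) (5,3) (5,4) (5,5) (5,6) (6,2) (6,3) (6,4) (6,5) (6,6)] -> total=10
Click 2 (1,6) count=1: revealed 1 new [(1,6)] -> total=11
Click 3 (0,1) count=2: revealed 1 new [(0,1)] -> total=12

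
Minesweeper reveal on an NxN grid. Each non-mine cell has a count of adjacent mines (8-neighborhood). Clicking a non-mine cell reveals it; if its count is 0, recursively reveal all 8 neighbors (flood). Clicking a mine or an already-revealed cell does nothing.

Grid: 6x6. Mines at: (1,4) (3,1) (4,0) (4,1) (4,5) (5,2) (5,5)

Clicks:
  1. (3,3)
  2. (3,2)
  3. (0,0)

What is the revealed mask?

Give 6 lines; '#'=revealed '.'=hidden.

Answer: ####..
####..
#####.
..###.
..###.
......

Derivation:
Click 1 (3,3) count=0: revealed 9 new [(2,2) (2,3) (2,4) (3,2) (3,3) (3,4) (4,2) (4,3) (4,4)] -> total=9
Click 2 (3,2) count=2: revealed 0 new [(none)] -> total=9
Click 3 (0,0) count=0: revealed 10 new [(0,0) (0,1) (0,2) (0,3) (1,0) (1,1) (1,2) (1,3) (2,0) (2,1)] -> total=19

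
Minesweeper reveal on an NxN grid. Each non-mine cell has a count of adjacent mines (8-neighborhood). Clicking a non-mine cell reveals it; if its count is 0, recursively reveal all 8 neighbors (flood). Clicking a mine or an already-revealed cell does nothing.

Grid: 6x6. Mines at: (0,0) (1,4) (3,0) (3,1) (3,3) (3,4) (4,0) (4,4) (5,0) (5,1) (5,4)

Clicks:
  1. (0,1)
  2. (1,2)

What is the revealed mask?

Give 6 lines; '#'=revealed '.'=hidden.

Click 1 (0,1) count=1: revealed 1 new [(0,1)] -> total=1
Click 2 (1,2) count=0: revealed 8 new [(0,2) (0,3) (1,1) (1,2) (1,3) (2,1) (2,2) (2,3)] -> total=9

Answer: .###..
.###..
.###..
......
......
......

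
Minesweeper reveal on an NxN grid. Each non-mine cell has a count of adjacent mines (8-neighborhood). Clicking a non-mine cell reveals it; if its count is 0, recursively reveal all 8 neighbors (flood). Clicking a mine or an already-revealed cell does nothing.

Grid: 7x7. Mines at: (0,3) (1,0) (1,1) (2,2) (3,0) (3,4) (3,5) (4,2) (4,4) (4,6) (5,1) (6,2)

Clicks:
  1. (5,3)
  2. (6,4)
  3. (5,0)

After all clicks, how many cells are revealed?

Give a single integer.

Click 1 (5,3) count=3: revealed 1 new [(5,3)] -> total=1
Click 2 (6,4) count=0: revealed 7 new [(5,4) (5,5) (5,6) (6,3) (6,4) (6,5) (6,6)] -> total=8
Click 3 (5,0) count=1: revealed 1 new [(5,0)] -> total=9

Answer: 9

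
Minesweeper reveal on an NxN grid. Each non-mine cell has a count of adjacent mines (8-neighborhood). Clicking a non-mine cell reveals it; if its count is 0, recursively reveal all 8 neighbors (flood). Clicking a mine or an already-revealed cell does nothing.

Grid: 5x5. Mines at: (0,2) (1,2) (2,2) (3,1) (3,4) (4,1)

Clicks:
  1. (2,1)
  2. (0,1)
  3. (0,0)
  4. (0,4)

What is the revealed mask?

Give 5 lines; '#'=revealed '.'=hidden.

Answer: ##.##
##.##
##.##
.....
.....

Derivation:
Click 1 (2,1) count=3: revealed 1 new [(2,1)] -> total=1
Click 2 (0,1) count=2: revealed 1 new [(0,1)] -> total=2
Click 3 (0,0) count=0: revealed 4 new [(0,0) (1,0) (1,1) (2,0)] -> total=6
Click 4 (0,4) count=0: revealed 6 new [(0,3) (0,4) (1,3) (1,4) (2,3) (2,4)] -> total=12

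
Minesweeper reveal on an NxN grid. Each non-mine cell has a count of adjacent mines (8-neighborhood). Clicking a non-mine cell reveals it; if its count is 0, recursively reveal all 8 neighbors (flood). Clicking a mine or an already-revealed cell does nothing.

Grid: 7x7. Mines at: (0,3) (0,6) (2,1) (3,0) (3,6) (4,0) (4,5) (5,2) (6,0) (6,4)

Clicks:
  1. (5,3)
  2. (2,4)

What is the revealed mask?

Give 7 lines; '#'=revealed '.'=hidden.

Click 1 (5,3) count=2: revealed 1 new [(5,3)] -> total=1
Click 2 (2,4) count=0: revealed 15 new [(1,2) (1,3) (1,4) (1,5) (2,2) (2,3) (2,4) (2,5) (3,2) (3,3) (3,4) (3,5) (4,2) (4,3) (4,4)] -> total=16

Answer: .......
..####.
..####.
..####.
..###..
...#...
.......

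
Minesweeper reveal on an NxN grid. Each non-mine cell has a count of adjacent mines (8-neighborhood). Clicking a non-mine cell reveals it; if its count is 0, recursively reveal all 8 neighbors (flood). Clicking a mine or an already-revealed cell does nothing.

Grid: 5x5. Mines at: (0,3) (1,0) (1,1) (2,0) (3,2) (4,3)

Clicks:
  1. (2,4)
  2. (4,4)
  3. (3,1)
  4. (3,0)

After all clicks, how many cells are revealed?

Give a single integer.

Answer: 9

Derivation:
Click 1 (2,4) count=0: revealed 6 new [(1,3) (1,4) (2,3) (2,4) (3,3) (3,4)] -> total=6
Click 2 (4,4) count=1: revealed 1 new [(4,4)] -> total=7
Click 3 (3,1) count=2: revealed 1 new [(3,1)] -> total=8
Click 4 (3,0) count=1: revealed 1 new [(3,0)] -> total=9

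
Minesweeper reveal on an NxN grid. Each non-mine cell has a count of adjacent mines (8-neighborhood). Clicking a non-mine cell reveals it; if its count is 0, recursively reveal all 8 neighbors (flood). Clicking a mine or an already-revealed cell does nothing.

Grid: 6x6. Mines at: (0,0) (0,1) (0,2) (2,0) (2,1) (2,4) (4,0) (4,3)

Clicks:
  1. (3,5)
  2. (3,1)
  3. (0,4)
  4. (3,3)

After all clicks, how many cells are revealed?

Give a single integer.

Answer: 9

Derivation:
Click 1 (3,5) count=1: revealed 1 new [(3,5)] -> total=1
Click 2 (3,1) count=3: revealed 1 new [(3,1)] -> total=2
Click 3 (0,4) count=0: revealed 6 new [(0,3) (0,4) (0,5) (1,3) (1,4) (1,5)] -> total=8
Click 4 (3,3) count=2: revealed 1 new [(3,3)] -> total=9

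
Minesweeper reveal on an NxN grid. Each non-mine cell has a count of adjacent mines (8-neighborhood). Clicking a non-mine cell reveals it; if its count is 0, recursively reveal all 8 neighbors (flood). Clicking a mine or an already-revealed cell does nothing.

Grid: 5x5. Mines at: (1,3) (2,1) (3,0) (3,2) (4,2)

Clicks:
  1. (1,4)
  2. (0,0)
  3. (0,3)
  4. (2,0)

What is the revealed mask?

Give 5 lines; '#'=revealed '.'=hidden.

Answer: ####.
###.#
#....
.....
.....

Derivation:
Click 1 (1,4) count=1: revealed 1 new [(1,4)] -> total=1
Click 2 (0,0) count=0: revealed 6 new [(0,0) (0,1) (0,2) (1,0) (1,1) (1,2)] -> total=7
Click 3 (0,3) count=1: revealed 1 new [(0,3)] -> total=8
Click 4 (2,0) count=2: revealed 1 new [(2,0)] -> total=9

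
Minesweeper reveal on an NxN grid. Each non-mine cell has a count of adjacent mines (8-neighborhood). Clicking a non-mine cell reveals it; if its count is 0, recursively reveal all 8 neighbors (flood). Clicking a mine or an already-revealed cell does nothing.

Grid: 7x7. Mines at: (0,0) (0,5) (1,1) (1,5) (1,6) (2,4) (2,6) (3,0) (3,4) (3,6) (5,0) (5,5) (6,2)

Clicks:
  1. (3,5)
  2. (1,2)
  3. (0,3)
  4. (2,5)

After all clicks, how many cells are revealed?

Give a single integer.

Answer: 8

Derivation:
Click 1 (3,5) count=4: revealed 1 new [(3,5)] -> total=1
Click 2 (1,2) count=1: revealed 1 new [(1,2)] -> total=2
Click 3 (0,3) count=0: revealed 5 new [(0,2) (0,3) (0,4) (1,3) (1,4)] -> total=7
Click 4 (2,5) count=6: revealed 1 new [(2,5)] -> total=8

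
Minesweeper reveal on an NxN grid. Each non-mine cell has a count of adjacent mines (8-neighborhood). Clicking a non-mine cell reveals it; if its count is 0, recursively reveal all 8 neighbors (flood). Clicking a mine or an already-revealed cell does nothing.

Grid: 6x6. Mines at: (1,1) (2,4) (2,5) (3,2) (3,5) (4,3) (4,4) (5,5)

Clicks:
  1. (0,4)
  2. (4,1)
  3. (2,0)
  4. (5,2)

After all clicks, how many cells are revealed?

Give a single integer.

Answer: 11

Derivation:
Click 1 (0,4) count=0: revealed 8 new [(0,2) (0,3) (0,4) (0,5) (1,2) (1,3) (1,4) (1,5)] -> total=8
Click 2 (4,1) count=1: revealed 1 new [(4,1)] -> total=9
Click 3 (2,0) count=1: revealed 1 new [(2,0)] -> total=10
Click 4 (5,2) count=1: revealed 1 new [(5,2)] -> total=11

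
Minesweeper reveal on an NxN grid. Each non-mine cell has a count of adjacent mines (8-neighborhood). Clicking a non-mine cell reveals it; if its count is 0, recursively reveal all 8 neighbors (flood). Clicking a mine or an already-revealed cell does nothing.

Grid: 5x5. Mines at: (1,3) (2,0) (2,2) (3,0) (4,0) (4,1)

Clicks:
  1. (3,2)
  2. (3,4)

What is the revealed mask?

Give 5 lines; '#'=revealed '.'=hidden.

Answer: .....
.....
...##
..###
..###

Derivation:
Click 1 (3,2) count=2: revealed 1 new [(3,2)] -> total=1
Click 2 (3,4) count=0: revealed 7 new [(2,3) (2,4) (3,3) (3,4) (4,2) (4,3) (4,4)] -> total=8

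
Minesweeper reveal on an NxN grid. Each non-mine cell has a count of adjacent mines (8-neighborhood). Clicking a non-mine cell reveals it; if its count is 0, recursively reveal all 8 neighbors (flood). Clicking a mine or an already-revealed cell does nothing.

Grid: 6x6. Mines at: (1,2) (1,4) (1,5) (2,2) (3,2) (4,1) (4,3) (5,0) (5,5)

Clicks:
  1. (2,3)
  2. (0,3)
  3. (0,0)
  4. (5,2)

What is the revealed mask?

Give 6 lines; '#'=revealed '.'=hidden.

Click 1 (2,3) count=4: revealed 1 new [(2,3)] -> total=1
Click 2 (0,3) count=2: revealed 1 new [(0,3)] -> total=2
Click 3 (0,0) count=0: revealed 8 new [(0,0) (0,1) (1,0) (1,1) (2,0) (2,1) (3,0) (3,1)] -> total=10
Click 4 (5,2) count=2: revealed 1 new [(5,2)] -> total=11

Answer: ##.#..
##....
##.#..
##....
......
..#...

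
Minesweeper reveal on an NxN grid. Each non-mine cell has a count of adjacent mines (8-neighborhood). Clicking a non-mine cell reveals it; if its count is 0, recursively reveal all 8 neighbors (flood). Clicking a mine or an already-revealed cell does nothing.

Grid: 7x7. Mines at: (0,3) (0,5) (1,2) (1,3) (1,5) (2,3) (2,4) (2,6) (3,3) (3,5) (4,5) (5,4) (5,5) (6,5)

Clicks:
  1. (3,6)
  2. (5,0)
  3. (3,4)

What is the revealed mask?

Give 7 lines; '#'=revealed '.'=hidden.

Answer: ##.....
##.....
###....
###.#.#
####...
####...
####...

Derivation:
Click 1 (3,6) count=3: revealed 1 new [(3,6)] -> total=1
Click 2 (5,0) count=0: revealed 22 new [(0,0) (0,1) (1,0) (1,1) (2,0) (2,1) (2,2) (3,0) (3,1) (3,2) (4,0) (4,1) (4,2) (4,3) (5,0) (5,1) (5,2) (5,3) (6,0) (6,1) (6,2) (6,3)] -> total=23
Click 3 (3,4) count=5: revealed 1 new [(3,4)] -> total=24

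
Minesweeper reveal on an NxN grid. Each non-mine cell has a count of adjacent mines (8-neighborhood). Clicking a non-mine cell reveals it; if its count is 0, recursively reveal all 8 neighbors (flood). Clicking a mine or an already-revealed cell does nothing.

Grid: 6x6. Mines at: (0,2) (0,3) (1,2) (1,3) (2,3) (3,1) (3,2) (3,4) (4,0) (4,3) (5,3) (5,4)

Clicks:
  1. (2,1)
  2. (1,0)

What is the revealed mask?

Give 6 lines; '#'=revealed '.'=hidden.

Click 1 (2,1) count=3: revealed 1 new [(2,1)] -> total=1
Click 2 (1,0) count=0: revealed 5 new [(0,0) (0,1) (1,0) (1,1) (2,0)] -> total=6

Answer: ##....
##....
##....
......
......
......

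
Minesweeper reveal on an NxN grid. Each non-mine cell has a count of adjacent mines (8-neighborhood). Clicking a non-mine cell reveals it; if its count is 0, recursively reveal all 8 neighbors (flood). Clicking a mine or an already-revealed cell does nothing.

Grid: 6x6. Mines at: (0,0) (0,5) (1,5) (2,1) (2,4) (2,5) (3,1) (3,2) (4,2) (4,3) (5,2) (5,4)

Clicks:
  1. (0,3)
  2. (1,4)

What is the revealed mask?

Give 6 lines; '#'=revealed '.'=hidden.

Click 1 (0,3) count=0: revealed 8 new [(0,1) (0,2) (0,3) (0,4) (1,1) (1,2) (1,3) (1,4)] -> total=8
Click 2 (1,4) count=4: revealed 0 new [(none)] -> total=8

Answer: .####.
.####.
......
......
......
......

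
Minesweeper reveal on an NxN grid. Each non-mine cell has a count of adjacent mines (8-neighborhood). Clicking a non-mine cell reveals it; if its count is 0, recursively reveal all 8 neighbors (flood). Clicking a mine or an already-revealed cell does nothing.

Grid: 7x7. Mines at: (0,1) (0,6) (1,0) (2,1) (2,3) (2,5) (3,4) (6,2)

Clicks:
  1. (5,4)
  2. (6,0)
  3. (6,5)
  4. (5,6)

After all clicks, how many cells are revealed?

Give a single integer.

Click 1 (5,4) count=0: revealed 14 new [(3,5) (3,6) (4,3) (4,4) (4,5) (4,6) (5,3) (5,4) (5,5) (5,6) (6,3) (6,4) (6,5) (6,6)] -> total=14
Click 2 (6,0) count=0: revealed 12 new [(3,0) (3,1) (3,2) (3,3) (4,0) (4,1) (4,2) (5,0) (5,1) (5,2) (6,0) (6,1)] -> total=26
Click 3 (6,5) count=0: revealed 0 new [(none)] -> total=26
Click 4 (5,6) count=0: revealed 0 new [(none)] -> total=26

Answer: 26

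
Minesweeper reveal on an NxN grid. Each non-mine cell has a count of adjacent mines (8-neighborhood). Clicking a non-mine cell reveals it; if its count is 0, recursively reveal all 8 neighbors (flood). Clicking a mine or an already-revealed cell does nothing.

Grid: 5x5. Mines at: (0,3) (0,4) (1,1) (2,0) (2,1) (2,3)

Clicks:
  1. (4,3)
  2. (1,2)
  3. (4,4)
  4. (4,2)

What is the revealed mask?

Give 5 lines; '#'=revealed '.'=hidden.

Click 1 (4,3) count=0: revealed 10 new [(3,0) (3,1) (3,2) (3,3) (3,4) (4,0) (4,1) (4,2) (4,3) (4,4)] -> total=10
Click 2 (1,2) count=4: revealed 1 new [(1,2)] -> total=11
Click 3 (4,4) count=0: revealed 0 new [(none)] -> total=11
Click 4 (4,2) count=0: revealed 0 new [(none)] -> total=11

Answer: .....
..#..
.....
#####
#####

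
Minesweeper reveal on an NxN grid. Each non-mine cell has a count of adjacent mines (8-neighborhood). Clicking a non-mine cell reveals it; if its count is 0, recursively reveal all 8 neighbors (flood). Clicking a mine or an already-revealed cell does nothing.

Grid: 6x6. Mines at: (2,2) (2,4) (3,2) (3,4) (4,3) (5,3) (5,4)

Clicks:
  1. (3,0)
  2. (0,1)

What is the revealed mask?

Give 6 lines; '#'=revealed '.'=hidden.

Answer: ######
######
##....
##....
###...
###...

Derivation:
Click 1 (3,0) count=0: revealed 22 new [(0,0) (0,1) (0,2) (0,3) (0,4) (0,5) (1,0) (1,1) (1,2) (1,3) (1,4) (1,5) (2,0) (2,1) (3,0) (3,1) (4,0) (4,1) (4,2) (5,0) (5,1) (5,2)] -> total=22
Click 2 (0,1) count=0: revealed 0 new [(none)] -> total=22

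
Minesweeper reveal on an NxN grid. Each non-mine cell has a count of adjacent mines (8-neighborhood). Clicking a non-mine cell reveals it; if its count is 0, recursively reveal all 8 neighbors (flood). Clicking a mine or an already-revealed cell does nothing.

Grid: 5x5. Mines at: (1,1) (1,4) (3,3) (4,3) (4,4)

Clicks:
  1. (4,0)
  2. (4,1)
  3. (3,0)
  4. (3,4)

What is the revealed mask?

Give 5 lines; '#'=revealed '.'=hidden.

Click 1 (4,0) count=0: revealed 9 new [(2,0) (2,1) (2,2) (3,0) (3,1) (3,2) (4,0) (4,1) (4,2)] -> total=9
Click 2 (4,1) count=0: revealed 0 new [(none)] -> total=9
Click 3 (3,0) count=0: revealed 0 new [(none)] -> total=9
Click 4 (3,4) count=3: revealed 1 new [(3,4)] -> total=10

Answer: .....
.....
###..
###.#
###..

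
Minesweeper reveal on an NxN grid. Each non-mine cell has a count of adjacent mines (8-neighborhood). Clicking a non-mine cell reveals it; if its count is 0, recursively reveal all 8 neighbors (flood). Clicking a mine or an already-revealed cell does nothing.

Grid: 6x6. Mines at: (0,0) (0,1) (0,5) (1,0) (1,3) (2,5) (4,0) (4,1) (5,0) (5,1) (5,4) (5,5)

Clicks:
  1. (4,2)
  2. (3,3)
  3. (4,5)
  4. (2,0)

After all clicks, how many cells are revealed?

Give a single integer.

Click 1 (4,2) count=2: revealed 1 new [(4,2)] -> total=1
Click 2 (3,3) count=0: revealed 8 new [(2,2) (2,3) (2,4) (3,2) (3,3) (3,4) (4,3) (4,4)] -> total=9
Click 3 (4,5) count=2: revealed 1 new [(4,5)] -> total=10
Click 4 (2,0) count=1: revealed 1 new [(2,0)] -> total=11

Answer: 11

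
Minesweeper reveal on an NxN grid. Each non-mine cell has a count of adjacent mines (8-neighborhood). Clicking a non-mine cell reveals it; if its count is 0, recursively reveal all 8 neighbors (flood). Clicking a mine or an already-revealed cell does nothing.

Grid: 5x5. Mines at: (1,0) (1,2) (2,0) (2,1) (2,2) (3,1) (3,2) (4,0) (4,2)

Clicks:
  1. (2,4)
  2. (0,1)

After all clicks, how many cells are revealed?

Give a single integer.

Click 1 (2,4) count=0: revealed 10 new [(0,3) (0,4) (1,3) (1,4) (2,3) (2,4) (3,3) (3,4) (4,3) (4,4)] -> total=10
Click 2 (0,1) count=2: revealed 1 new [(0,1)] -> total=11

Answer: 11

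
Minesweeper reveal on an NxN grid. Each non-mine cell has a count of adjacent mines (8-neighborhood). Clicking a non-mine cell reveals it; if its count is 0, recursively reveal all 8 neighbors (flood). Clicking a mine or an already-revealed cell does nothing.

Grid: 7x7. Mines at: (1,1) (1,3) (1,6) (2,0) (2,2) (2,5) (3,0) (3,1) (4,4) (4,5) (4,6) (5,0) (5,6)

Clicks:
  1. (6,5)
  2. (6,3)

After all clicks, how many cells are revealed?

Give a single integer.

Click 1 (6,5) count=1: revealed 1 new [(6,5)] -> total=1
Click 2 (6,3) count=0: revealed 12 new [(4,1) (4,2) (4,3) (5,1) (5,2) (5,3) (5,4) (5,5) (6,1) (6,2) (6,3) (6,4)] -> total=13

Answer: 13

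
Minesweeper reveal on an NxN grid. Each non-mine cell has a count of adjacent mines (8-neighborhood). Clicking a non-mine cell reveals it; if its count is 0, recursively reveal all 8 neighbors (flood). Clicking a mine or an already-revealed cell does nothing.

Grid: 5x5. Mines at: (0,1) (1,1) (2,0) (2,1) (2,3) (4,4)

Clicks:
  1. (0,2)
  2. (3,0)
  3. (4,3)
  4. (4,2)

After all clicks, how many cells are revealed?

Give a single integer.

Click 1 (0,2) count=2: revealed 1 new [(0,2)] -> total=1
Click 2 (3,0) count=2: revealed 1 new [(3,0)] -> total=2
Click 3 (4,3) count=1: revealed 1 new [(4,3)] -> total=3
Click 4 (4,2) count=0: revealed 6 new [(3,1) (3,2) (3,3) (4,0) (4,1) (4,2)] -> total=9

Answer: 9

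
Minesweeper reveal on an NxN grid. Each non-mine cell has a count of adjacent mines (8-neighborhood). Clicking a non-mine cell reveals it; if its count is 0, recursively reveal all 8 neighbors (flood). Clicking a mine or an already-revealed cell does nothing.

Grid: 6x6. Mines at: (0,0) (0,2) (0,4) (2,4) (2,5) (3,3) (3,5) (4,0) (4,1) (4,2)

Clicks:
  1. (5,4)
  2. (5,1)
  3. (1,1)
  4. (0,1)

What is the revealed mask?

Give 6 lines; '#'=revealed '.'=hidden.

Answer: .#....
.#....
......
......
...###
.#.###

Derivation:
Click 1 (5,4) count=0: revealed 6 new [(4,3) (4,4) (4,5) (5,3) (5,4) (5,5)] -> total=6
Click 2 (5,1) count=3: revealed 1 new [(5,1)] -> total=7
Click 3 (1,1) count=2: revealed 1 new [(1,1)] -> total=8
Click 4 (0,1) count=2: revealed 1 new [(0,1)] -> total=9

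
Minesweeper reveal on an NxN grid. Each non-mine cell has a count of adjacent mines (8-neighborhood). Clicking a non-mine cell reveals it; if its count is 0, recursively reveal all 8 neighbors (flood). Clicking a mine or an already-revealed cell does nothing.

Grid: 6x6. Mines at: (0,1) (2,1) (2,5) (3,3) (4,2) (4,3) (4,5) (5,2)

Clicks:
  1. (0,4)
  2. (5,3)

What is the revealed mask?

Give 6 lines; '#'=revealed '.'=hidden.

Answer: ..####
..####
..###.
......
......
...#..

Derivation:
Click 1 (0,4) count=0: revealed 11 new [(0,2) (0,3) (0,4) (0,5) (1,2) (1,3) (1,4) (1,5) (2,2) (2,3) (2,4)] -> total=11
Click 2 (5,3) count=3: revealed 1 new [(5,3)] -> total=12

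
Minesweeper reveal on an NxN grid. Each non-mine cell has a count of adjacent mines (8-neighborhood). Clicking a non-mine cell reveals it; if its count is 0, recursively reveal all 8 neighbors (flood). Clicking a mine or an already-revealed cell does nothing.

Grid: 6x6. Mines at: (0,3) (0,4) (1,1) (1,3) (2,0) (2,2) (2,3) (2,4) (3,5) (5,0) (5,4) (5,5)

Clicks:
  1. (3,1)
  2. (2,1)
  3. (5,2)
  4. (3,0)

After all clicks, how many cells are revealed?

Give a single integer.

Click 1 (3,1) count=2: revealed 1 new [(3,1)] -> total=1
Click 2 (2,1) count=3: revealed 1 new [(2,1)] -> total=2
Click 3 (5,2) count=0: revealed 8 new [(3,2) (3,3) (4,1) (4,2) (4,3) (5,1) (5,2) (5,3)] -> total=10
Click 4 (3,0) count=1: revealed 1 new [(3,0)] -> total=11

Answer: 11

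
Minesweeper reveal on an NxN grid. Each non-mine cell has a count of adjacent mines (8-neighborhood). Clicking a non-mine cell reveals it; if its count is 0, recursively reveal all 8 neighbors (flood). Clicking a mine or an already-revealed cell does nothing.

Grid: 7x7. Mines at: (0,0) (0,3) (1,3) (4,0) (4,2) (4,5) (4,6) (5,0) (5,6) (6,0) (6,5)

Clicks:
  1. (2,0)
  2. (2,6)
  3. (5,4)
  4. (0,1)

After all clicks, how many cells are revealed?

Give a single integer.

Answer: 23

Derivation:
Click 1 (2,0) count=0: revealed 9 new [(1,0) (1,1) (1,2) (2,0) (2,1) (2,2) (3,0) (3,1) (3,2)] -> total=9
Click 2 (2,6) count=0: revealed 12 new [(0,4) (0,5) (0,6) (1,4) (1,5) (1,6) (2,4) (2,5) (2,6) (3,4) (3,5) (3,6)] -> total=21
Click 3 (5,4) count=2: revealed 1 new [(5,4)] -> total=22
Click 4 (0,1) count=1: revealed 1 new [(0,1)] -> total=23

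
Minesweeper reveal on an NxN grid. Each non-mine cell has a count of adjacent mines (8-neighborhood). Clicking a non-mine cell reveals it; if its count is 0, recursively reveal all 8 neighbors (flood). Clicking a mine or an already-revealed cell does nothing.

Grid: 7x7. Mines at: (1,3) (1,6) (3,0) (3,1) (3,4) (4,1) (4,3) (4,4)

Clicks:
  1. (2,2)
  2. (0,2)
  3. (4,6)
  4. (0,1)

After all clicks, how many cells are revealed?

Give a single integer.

Answer: 29

Derivation:
Click 1 (2,2) count=2: revealed 1 new [(2,2)] -> total=1
Click 2 (0,2) count=1: revealed 1 new [(0,2)] -> total=2
Click 3 (4,6) count=0: revealed 20 new [(2,5) (2,6) (3,5) (3,6) (4,5) (4,6) (5,0) (5,1) (5,2) (5,3) (5,4) (5,5) (5,6) (6,0) (6,1) (6,2) (6,3) (6,4) (6,5) (6,6)] -> total=22
Click 4 (0,1) count=0: revealed 7 new [(0,0) (0,1) (1,0) (1,1) (1,2) (2,0) (2,1)] -> total=29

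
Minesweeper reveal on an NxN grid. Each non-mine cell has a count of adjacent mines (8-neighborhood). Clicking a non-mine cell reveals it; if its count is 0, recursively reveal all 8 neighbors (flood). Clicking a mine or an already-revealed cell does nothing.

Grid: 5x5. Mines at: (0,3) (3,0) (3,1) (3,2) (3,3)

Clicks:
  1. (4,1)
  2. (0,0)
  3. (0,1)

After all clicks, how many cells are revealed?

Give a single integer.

Click 1 (4,1) count=3: revealed 1 new [(4,1)] -> total=1
Click 2 (0,0) count=0: revealed 9 new [(0,0) (0,1) (0,2) (1,0) (1,1) (1,2) (2,0) (2,1) (2,2)] -> total=10
Click 3 (0,1) count=0: revealed 0 new [(none)] -> total=10

Answer: 10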